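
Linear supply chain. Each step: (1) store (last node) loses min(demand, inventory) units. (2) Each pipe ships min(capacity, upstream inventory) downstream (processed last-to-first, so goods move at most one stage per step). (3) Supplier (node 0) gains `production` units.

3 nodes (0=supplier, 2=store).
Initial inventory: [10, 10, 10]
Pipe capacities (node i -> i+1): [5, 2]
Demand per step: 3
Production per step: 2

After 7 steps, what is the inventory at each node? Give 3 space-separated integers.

Step 1: demand=3,sold=3 ship[1->2]=2 ship[0->1]=5 prod=2 -> inv=[7 13 9]
Step 2: demand=3,sold=3 ship[1->2]=2 ship[0->1]=5 prod=2 -> inv=[4 16 8]
Step 3: demand=3,sold=3 ship[1->2]=2 ship[0->1]=4 prod=2 -> inv=[2 18 7]
Step 4: demand=3,sold=3 ship[1->2]=2 ship[0->1]=2 prod=2 -> inv=[2 18 6]
Step 5: demand=3,sold=3 ship[1->2]=2 ship[0->1]=2 prod=2 -> inv=[2 18 5]
Step 6: demand=3,sold=3 ship[1->2]=2 ship[0->1]=2 prod=2 -> inv=[2 18 4]
Step 7: demand=3,sold=3 ship[1->2]=2 ship[0->1]=2 prod=2 -> inv=[2 18 3]

2 18 3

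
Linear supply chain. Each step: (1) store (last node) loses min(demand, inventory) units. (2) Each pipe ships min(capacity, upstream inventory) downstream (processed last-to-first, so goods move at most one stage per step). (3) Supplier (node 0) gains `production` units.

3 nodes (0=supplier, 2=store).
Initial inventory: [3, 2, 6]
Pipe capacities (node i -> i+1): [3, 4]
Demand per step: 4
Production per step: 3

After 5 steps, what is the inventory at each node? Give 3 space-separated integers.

Step 1: demand=4,sold=4 ship[1->2]=2 ship[0->1]=3 prod=3 -> inv=[3 3 4]
Step 2: demand=4,sold=4 ship[1->2]=3 ship[0->1]=3 prod=3 -> inv=[3 3 3]
Step 3: demand=4,sold=3 ship[1->2]=3 ship[0->1]=3 prod=3 -> inv=[3 3 3]
Step 4: demand=4,sold=3 ship[1->2]=3 ship[0->1]=3 prod=3 -> inv=[3 3 3]
Step 5: demand=4,sold=3 ship[1->2]=3 ship[0->1]=3 prod=3 -> inv=[3 3 3]

3 3 3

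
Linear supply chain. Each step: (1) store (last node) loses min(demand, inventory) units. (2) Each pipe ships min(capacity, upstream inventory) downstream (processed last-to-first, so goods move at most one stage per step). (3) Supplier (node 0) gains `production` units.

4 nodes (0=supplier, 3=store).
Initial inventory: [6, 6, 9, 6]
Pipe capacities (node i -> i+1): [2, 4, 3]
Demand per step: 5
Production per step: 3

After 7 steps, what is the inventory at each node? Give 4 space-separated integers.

Step 1: demand=5,sold=5 ship[2->3]=3 ship[1->2]=4 ship[0->1]=2 prod=3 -> inv=[7 4 10 4]
Step 2: demand=5,sold=4 ship[2->3]=3 ship[1->2]=4 ship[0->1]=2 prod=3 -> inv=[8 2 11 3]
Step 3: demand=5,sold=3 ship[2->3]=3 ship[1->2]=2 ship[0->1]=2 prod=3 -> inv=[9 2 10 3]
Step 4: demand=5,sold=3 ship[2->3]=3 ship[1->2]=2 ship[0->1]=2 prod=3 -> inv=[10 2 9 3]
Step 5: demand=5,sold=3 ship[2->3]=3 ship[1->2]=2 ship[0->1]=2 prod=3 -> inv=[11 2 8 3]
Step 6: demand=5,sold=3 ship[2->3]=3 ship[1->2]=2 ship[0->1]=2 prod=3 -> inv=[12 2 7 3]
Step 7: demand=5,sold=3 ship[2->3]=3 ship[1->2]=2 ship[0->1]=2 prod=3 -> inv=[13 2 6 3]

13 2 6 3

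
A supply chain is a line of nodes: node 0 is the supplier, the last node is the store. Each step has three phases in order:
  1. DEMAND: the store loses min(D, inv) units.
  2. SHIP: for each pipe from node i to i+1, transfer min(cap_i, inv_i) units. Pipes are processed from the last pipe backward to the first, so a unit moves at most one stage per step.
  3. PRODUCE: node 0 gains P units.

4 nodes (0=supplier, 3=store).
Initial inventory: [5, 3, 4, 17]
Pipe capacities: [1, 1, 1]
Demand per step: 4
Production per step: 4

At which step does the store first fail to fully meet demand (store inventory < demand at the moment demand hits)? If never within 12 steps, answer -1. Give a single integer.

Step 1: demand=4,sold=4 ship[2->3]=1 ship[1->2]=1 ship[0->1]=1 prod=4 -> [8 3 4 14]
Step 2: demand=4,sold=4 ship[2->3]=1 ship[1->2]=1 ship[0->1]=1 prod=4 -> [11 3 4 11]
Step 3: demand=4,sold=4 ship[2->3]=1 ship[1->2]=1 ship[0->1]=1 prod=4 -> [14 3 4 8]
Step 4: demand=4,sold=4 ship[2->3]=1 ship[1->2]=1 ship[0->1]=1 prod=4 -> [17 3 4 5]
Step 5: demand=4,sold=4 ship[2->3]=1 ship[1->2]=1 ship[0->1]=1 prod=4 -> [20 3 4 2]
Step 6: demand=4,sold=2 ship[2->3]=1 ship[1->2]=1 ship[0->1]=1 prod=4 -> [23 3 4 1]
Step 7: demand=4,sold=1 ship[2->3]=1 ship[1->2]=1 ship[0->1]=1 prod=4 -> [26 3 4 1]
Step 8: demand=4,sold=1 ship[2->3]=1 ship[1->2]=1 ship[0->1]=1 prod=4 -> [29 3 4 1]
Step 9: demand=4,sold=1 ship[2->3]=1 ship[1->2]=1 ship[0->1]=1 prod=4 -> [32 3 4 1]
Step 10: demand=4,sold=1 ship[2->3]=1 ship[1->2]=1 ship[0->1]=1 prod=4 -> [35 3 4 1]
Step 11: demand=4,sold=1 ship[2->3]=1 ship[1->2]=1 ship[0->1]=1 prod=4 -> [38 3 4 1]
Step 12: demand=4,sold=1 ship[2->3]=1 ship[1->2]=1 ship[0->1]=1 prod=4 -> [41 3 4 1]
First stockout at step 6

6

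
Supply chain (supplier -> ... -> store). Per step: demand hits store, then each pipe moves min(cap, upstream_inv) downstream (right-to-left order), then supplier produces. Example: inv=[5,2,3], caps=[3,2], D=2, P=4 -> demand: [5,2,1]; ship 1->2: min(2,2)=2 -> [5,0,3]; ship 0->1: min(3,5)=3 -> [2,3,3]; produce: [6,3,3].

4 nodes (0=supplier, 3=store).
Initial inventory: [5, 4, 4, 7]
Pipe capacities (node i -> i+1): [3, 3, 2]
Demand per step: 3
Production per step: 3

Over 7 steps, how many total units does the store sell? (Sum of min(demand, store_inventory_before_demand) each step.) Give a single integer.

Answer: 19

Derivation:
Step 1: sold=3 (running total=3) -> [5 4 5 6]
Step 2: sold=3 (running total=6) -> [5 4 6 5]
Step 3: sold=3 (running total=9) -> [5 4 7 4]
Step 4: sold=3 (running total=12) -> [5 4 8 3]
Step 5: sold=3 (running total=15) -> [5 4 9 2]
Step 6: sold=2 (running total=17) -> [5 4 10 2]
Step 7: sold=2 (running total=19) -> [5 4 11 2]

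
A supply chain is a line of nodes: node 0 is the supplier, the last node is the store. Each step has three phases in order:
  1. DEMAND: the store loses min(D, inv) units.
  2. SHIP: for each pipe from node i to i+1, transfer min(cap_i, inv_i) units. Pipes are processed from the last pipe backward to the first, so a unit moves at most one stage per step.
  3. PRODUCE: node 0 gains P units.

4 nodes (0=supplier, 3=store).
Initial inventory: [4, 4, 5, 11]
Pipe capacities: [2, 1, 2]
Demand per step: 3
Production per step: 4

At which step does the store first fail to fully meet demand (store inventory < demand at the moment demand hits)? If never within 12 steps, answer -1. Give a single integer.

Step 1: demand=3,sold=3 ship[2->3]=2 ship[1->2]=1 ship[0->1]=2 prod=4 -> [6 5 4 10]
Step 2: demand=3,sold=3 ship[2->3]=2 ship[1->2]=1 ship[0->1]=2 prod=4 -> [8 6 3 9]
Step 3: demand=3,sold=3 ship[2->3]=2 ship[1->2]=1 ship[0->1]=2 prod=4 -> [10 7 2 8]
Step 4: demand=3,sold=3 ship[2->3]=2 ship[1->2]=1 ship[0->1]=2 prod=4 -> [12 8 1 7]
Step 5: demand=3,sold=3 ship[2->3]=1 ship[1->2]=1 ship[0->1]=2 prod=4 -> [14 9 1 5]
Step 6: demand=3,sold=3 ship[2->3]=1 ship[1->2]=1 ship[0->1]=2 prod=4 -> [16 10 1 3]
Step 7: demand=3,sold=3 ship[2->3]=1 ship[1->2]=1 ship[0->1]=2 prod=4 -> [18 11 1 1]
Step 8: demand=3,sold=1 ship[2->3]=1 ship[1->2]=1 ship[0->1]=2 prod=4 -> [20 12 1 1]
Step 9: demand=3,sold=1 ship[2->3]=1 ship[1->2]=1 ship[0->1]=2 prod=4 -> [22 13 1 1]
Step 10: demand=3,sold=1 ship[2->3]=1 ship[1->2]=1 ship[0->1]=2 prod=4 -> [24 14 1 1]
Step 11: demand=3,sold=1 ship[2->3]=1 ship[1->2]=1 ship[0->1]=2 prod=4 -> [26 15 1 1]
Step 12: demand=3,sold=1 ship[2->3]=1 ship[1->2]=1 ship[0->1]=2 prod=4 -> [28 16 1 1]
First stockout at step 8

8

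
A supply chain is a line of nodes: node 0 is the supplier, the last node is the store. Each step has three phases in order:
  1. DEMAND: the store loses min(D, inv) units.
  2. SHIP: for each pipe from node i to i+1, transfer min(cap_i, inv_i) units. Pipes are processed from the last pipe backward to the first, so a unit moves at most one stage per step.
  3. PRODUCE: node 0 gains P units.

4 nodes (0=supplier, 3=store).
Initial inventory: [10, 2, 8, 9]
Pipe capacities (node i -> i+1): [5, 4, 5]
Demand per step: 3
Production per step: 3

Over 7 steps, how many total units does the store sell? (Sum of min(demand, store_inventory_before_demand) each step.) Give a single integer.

Step 1: sold=3 (running total=3) -> [8 5 5 11]
Step 2: sold=3 (running total=6) -> [6 6 4 13]
Step 3: sold=3 (running total=9) -> [4 7 4 14]
Step 4: sold=3 (running total=12) -> [3 7 4 15]
Step 5: sold=3 (running total=15) -> [3 6 4 16]
Step 6: sold=3 (running total=18) -> [3 5 4 17]
Step 7: sold=3 (running total=21) -> [3 4 4 18]

Answer: 21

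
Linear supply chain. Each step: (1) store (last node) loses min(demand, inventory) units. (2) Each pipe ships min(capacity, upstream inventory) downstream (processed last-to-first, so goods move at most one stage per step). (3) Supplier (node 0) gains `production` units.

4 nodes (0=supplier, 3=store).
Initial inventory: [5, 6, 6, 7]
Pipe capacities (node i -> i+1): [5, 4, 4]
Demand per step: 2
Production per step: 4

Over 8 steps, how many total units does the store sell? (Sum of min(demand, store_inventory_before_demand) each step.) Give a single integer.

Answer: 16

Derivation:
Step 1: sold=2 (running total=2) -> [4 7 6 9]
Step 2: sold=2 (running total=4) -> [4 7 6 11]
Step 3: sold=2 (running total=6) -> [4 7 6 13]
Step 4: sold=2 (running total=8) -> [4 7 6 15]
Step 5: sold=2 (running total=10) -> [4 7 6 17]
Step 6: sold=2 (running total=12) -> [4 7 6 19]
Step 7: sold=2 (running total=14) -> [4 7 6 21]
Step 8: sold=2 (running total=16) -> [4 7 6 23]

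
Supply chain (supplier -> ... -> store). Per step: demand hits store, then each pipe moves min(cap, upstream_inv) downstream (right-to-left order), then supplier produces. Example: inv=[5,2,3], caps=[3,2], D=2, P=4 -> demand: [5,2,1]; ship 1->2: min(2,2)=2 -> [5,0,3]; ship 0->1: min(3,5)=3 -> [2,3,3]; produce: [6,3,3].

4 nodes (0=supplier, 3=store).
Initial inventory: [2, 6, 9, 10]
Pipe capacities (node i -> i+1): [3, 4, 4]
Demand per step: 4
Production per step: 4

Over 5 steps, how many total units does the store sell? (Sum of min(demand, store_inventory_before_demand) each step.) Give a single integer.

Step 1: sold=4 (running total=4) -> [4 4 9 10]
Step 2: sold=4 (running total=8) -> [5 3 9 10]
Step 3: sold=4 (running total=12) -> [6 3 8 10]
Step 4: sold=4 (running total=16) -> [7 3 7 10]
Step 5: sold=4 (running total=20) -> [8 3 6 10]

Answer: 20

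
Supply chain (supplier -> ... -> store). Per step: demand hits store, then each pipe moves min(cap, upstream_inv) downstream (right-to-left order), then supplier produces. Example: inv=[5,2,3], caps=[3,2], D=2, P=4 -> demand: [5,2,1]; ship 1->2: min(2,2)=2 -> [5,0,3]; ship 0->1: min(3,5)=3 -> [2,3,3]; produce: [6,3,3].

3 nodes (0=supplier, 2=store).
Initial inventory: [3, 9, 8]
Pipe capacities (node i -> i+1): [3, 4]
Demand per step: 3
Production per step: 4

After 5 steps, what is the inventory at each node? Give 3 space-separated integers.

Step 1: demand=3,sold=3 ship[1->2]=4 ship[0->1]=3 prod=4 -> inv=[4 8 9]
Step 2: demand=3,sold=3 ship[1->2]=4 ship[0->1]=3 prod=4 -> inv=[5 7 10]
Step 3: demand=3,sold=3 ship[1->2]=4 ship[0->1]=3 prod=4 -> inv=[6 6 11]
Step 4: demand=3,sold=3 ship[1->2]=4 ship[0->1]=3 prod=4 -> inv=[7 5 12]
Step 5: demand=3,sold=3 ship[1->2]=4 ship[0->1]=3 prod=4 -> inv=[8 4 13]

8 4 13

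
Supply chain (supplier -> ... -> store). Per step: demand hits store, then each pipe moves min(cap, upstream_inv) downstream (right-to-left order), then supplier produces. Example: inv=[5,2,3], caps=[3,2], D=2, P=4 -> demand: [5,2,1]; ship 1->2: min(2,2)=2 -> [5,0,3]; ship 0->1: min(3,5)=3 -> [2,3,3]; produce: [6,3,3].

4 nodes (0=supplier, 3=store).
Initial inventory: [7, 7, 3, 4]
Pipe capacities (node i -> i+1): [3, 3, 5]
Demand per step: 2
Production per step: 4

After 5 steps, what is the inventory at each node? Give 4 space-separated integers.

Step 1: demand=2,sold=2 ship[2->3]=3 ship[1->2]=3 ship[0->1]=3 prod=4 -> inv=[8 7 3 5]
Step 2: demand=2,sold=2 ship[2->3]=3 ship[1->2]=3 ship[0->1]=3 prod=4 -> inv=[9 7 3 6]
Step 3: demand=2,sold=2 ship[2->3]=3 ship[1->2]=3 ship[0->1]=3 prod=4 -> inv=[10 7 3 7]
Step 4: demand=2,sold=2 ship[2->3]=3 ship[1->2]=3 ship[0->1]=3 prod=4 -> inv=[11 7 3 8]
Step 5: demand=2,sold=2 ship[2->3]=3 ship[1->2]=3 ship[0->1]=3 prod=4 -> inv=[12 7 3 9]

12 7 3 9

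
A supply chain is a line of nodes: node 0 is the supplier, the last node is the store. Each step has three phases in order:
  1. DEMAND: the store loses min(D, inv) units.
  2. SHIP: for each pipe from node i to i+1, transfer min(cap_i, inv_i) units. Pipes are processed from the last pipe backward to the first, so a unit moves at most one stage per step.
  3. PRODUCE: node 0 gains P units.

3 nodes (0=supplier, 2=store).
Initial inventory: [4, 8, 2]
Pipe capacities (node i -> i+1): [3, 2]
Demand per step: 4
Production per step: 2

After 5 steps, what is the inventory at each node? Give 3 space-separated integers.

Step 1: demand=4,sold=2 ship[1->2]=2 ship[0->1]=3 prod=2 -> inv=[3 9 2]
Step 2: demand=4,sold=2 ship[1->2]=2 ship[0->1]=3 prod=2 -> inv=[2 10 2]
Step 3: demand=4,sold=2 ship[1->2]=2 ship[0->1]=2 prod=2 -> inv=[2 10 2]
Step 4: demand=4,sold=2 ship[1->2]=2 ship[0->1]=2 prod=2 -> inv=[2 10 2]
Step 5: demand=4,sold=2 ship[1->2]=2 ship[0->1]=2 prod=2 -> inv=[2 10 2]

2 10 2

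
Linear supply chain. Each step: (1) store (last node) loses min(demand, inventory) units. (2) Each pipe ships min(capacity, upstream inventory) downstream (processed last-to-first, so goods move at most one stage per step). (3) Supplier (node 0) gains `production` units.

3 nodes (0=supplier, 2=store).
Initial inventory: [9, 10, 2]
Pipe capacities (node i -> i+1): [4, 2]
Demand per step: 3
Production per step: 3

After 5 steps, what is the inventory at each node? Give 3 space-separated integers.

Step 1: demand=3,sold=2 ship[1->2]=2 ship[0->1]=4 prod=3 -> inv=[8 12 2]
Step 2: demand=3,sold=2 ship[1->2]=2 ship[0->1]=4 prod=3 -> inv=[7 14 2]
Step 3: demand=3,sold=2 ship[1->2]=2 ship[0->1]=4 prod=3 -> inv=[6 16 2]
Step 4: demand=3,sold=2 ship[1->2]=2 ship[0->1]=4 prod=3 -> inv=[5 18 2]
Step 5: demand=3,sold=2 ship[1->2]=2 ship[0->1]=4 prod=3 -> inv=[4 20 2]

4 20 2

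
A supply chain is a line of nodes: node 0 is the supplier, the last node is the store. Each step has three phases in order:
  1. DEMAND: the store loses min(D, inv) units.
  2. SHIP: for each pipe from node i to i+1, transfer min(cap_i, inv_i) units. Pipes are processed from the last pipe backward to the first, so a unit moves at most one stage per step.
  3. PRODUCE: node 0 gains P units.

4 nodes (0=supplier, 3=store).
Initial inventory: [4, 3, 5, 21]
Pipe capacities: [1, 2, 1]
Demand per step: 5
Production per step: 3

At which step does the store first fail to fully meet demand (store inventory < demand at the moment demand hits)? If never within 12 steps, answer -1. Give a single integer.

Step 1: demand=5,sold=5 ship[2->3]=1 ship[1->2]=2 ship[0->1]=1 prod=3 -> [6 2 6 17]
Step 2: demand=5,sold=5 ship[2->3]=1 ship[1->2]=2 ship[0->1]=1 prod=3 -> [8 1 7 13]
Step 3: demand=5,sold=5 ship[2->3]=1 ship[1->2]=1 ship[0->1]=1 prod=3 -> [10 1 7 9]
Step 4: demand=5,sold=5 ship[2->3]=1 ship[1->2]=1 ship[0->1]=1 prod=3 -> [12 1 7 5]
Step 5: demand=5,sold=5 ship[2->3]=1 ship[1->2]=1 ship[0->1]=1 prod=3 -> [14 1 7 1]
Step 6: demand=5,sold=1 ship[2->3]=1 ship[1->2]=1 ship[0->1]=1 prod=3 -> [16 1 7 1]
Step 7: demand=5,sold=1 ship[2->3]=1 ship[1->2]=1 ship[0->1]=1 prod=3 -> [18 1 7 1]
Step 8: demand=5,sold=1 ship[2->3]=1 ship[1->2]=1 ship[0->1]=1 prod=3 -> [20 1 7 1]
Step 9: demand=5,sold=1 ship[2->3]=1 ship[1->2]=1 ship[0->1]=1 prod=3 -> [22 1 7 1]
Step 10: demand=5,sold=1 ship[2->3]=1 ship[1->2]=1 ship[0->1]=1 prod=3 -> [24 1 7 1]
Step 11: demand=5,sold=1 ship[2->3]=1 ship[1->2]=1 ship[0->1]=1 prod=3 -> [26 1 7 1]
Step 12: demand=5,sold=1 ship[2->3]=1 ship[1->2]=1 ship[0->1]=1 prod=3 -> [28 1 7 1]
First stockout at step 6

6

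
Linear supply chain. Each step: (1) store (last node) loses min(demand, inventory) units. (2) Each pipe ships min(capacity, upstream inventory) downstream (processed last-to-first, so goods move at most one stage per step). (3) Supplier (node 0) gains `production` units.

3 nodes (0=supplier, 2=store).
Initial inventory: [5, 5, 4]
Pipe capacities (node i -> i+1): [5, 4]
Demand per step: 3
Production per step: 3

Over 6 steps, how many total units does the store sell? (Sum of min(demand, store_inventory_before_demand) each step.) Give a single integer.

Step 1: sold=3 (running total=3) -> [3 6 5]
Step 2: sold=3 (running total=6) -> [3 5 6]
Step 3: sold=3 (running total=9) -> [3 4 7]
Step 4: sold=3 (running total=12) -> [3 3 8]
Step 5: sold=3 (running total=15) -> [3 3 8]
Step 6: sold=3 (running total=18) -> [3 3 8]

Answer: 18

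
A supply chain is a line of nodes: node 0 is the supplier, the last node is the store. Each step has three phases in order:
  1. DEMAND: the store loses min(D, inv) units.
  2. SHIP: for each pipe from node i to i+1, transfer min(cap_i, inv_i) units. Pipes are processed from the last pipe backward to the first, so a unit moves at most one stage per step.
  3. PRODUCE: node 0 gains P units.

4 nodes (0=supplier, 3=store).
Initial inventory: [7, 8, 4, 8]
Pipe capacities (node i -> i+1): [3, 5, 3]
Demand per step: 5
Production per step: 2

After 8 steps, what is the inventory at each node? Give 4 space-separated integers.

Step 1: demand=5,sold=5 ship[2->3]=3 ship[1->2]=5 ship[0->1]=3 prod=2 -> inv=[6 6 6 6]
Step 2: demand=5,sold=5 ship[2->3]=3 ship[1->2]=5 ship[0->1]=3 prod=2 -> inv=[5 4 8 4]
Step 3: demand=5,sold=4 ship[2->3]=3 ship[1->2]=4 ship[0->1]=3 prod=2 -> inv=[4 3 9 3]
Step 4: demand=5,sold=3 ship[2->3]=3 ship[1->2]=3 ship[0->1]=3 prod=2 -> inv=[3 3 9 3]
Step 5: demand=5,sold=3 ship[2->3]=3 ship[1->2]=3 ship[0->1]=3 prod=2 -> inv=[2 3 9 3]
Step 6: demand=5,sold=3 ship[2->3]=3 ship[1->2]=3 ship[0->1]=2 prod=2 -> inv=[2 2 9 3]
Step 7: demand=5,sold=3 ship[2->3]=3 ship[1->2]=2 ship[0->1]=2 prod=2 -> inv=[2 2 8 3]
Step 8: demand=5,sold=3 ship[2->3]=3 ship[1->2]=2 ship[0->1]=2 prod=2 -> inv=[2 2 7 3]

2 2 7 3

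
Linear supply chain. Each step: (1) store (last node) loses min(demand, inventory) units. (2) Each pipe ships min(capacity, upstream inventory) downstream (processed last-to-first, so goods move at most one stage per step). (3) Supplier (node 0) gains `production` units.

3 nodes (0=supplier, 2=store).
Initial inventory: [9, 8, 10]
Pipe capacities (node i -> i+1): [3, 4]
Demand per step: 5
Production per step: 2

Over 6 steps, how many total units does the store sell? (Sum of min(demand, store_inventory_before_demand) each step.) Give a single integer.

Answer: 30

Derivation:
Step 1: sold=5 (running total=5) -> [8 7 9]
Step 2: sold=5 (running total=10) -> [7 6 8]
Step 3: sold=5 (running total=15) -> [6 5 7]
Step 4: sold=5 (running total=20) -> [5 4 6]
Step 5: sold=5 (running total=25) -> [4 3 5]
Step 6: sold=5 (running total=30) -> [3 3 3]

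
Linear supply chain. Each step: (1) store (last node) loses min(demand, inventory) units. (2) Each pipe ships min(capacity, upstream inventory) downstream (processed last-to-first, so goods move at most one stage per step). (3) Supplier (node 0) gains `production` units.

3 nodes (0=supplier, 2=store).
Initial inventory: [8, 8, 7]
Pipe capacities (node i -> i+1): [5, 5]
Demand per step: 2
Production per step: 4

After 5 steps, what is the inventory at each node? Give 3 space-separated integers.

Step 1: demand=2,sold=2 ship[1->2]=5 ship[0->1]=5 prod=4 -> inv=[7 8 10]
Step 2: demand=2,sold=2 ship[1->2]=5 ship[0->1]=5 prod=4 -> inv=[6 8 13]
Step 3: demand=2,sold=2 ship[1->2]=5 ship[0->1]=5 prod=4 -> inv=[5 8 16]
Step 4: demand=2,sold=2 ship[1->2]=5 ship[0->1]=5 prod=4 -> inv=[4 8 19]
Step 5: demand=2,sold=2 ship[1->2]=5 ship[0->1]=4 prod=4 -> inv=[4 7 22]

4 7 22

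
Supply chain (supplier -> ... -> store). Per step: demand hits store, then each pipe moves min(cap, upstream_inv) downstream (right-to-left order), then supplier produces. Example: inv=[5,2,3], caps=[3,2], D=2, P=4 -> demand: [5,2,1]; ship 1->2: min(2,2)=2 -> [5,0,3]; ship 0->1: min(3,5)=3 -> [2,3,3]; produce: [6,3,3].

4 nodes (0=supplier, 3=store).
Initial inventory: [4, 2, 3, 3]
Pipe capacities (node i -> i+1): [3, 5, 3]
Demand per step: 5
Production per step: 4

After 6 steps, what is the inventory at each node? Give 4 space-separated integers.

Step 1: demand=5,sold=3 ship[2->3]=3 ship[1->2]=2 ship[0->1]=3 prod=4 -> inv=[5 3 2 3]
Step 2: demand=5,sold=3 ship[2->3]=2 ship[1->2]=3 ship[0->1]=3 prod=4 -> inv=[6 3 3 2]
Step 3: demand=5,sold=2 ship[2->3]=3 ship[1->2]=3 ship[0->1]=3 prod=4 -> inv=[7 3 3 3]
Step 4: demand=5,sold=3 ship[2->3]=3 ship[1->2]=3 ship[0->1]=3 prod=4 -> inv=[8 3 3 3]
Step 5: demand=5,sold=3 ship[2->3]=3 ship[1->2]=3 ship[0->1]=3 prod=4 -> inv=[9 3 3 3]
Step 6: demand=5,sold=3 ship[2->3]=3 ship[1->2]=3 ship[0->1]=3 prod=4 -> inv=[10 3 3 3]

10 3 3 3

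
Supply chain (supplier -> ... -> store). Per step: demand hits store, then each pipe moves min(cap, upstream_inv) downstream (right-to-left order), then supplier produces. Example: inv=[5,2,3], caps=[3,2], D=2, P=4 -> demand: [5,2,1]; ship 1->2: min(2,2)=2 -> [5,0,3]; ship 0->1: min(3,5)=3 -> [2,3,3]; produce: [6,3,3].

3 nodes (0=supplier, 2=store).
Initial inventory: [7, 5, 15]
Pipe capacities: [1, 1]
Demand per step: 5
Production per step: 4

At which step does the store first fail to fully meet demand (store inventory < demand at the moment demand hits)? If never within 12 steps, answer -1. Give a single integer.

Step 1: demand=5,sold=5 ship[1->2]=1 ship[0->1]=1 prod=4 -> [10 5 11]
Step 2: demand=5,sold=5 ship[1->2]=1 ship[0->1]=1 prod=4 -> [13 5 7]
Step 3: demand=5,sold=5 ship[1->2]=1 ship[0->1]=1 prod=4 -> [16 5 3]
Step 4: demand=5,sold=3 ship[1->2]=1 ship[0->1]=1 prod=4 -> [19 5 1]
Step 5: demand=5,sold=1 ship[1->2]=1 ship[0->1]=1 prod=4 -> [22 5 1]
Step 6: demand=5,sold=1 ship[1->2]=1 ship[0->1]=1 prod=4 -> [25 5 1]
Step 7: demand=5,sold=1 ship[1->2]=1 ship[0->1]=1 prod=4 -> [28 5 1]
Step 8: demand=5,sold=1 ship[1->2]=1 ship[0->1]=1 prod=4 -> [31 5 1]
Step 9: demand=5,sold=1 ship[1->2]=1 ship[0->1]=1 prod=4 -> [34 5 1]
Step 10: demand=5,sold=1 ship[1->2]=1 ship[0->1]=1 prod=4 -> [37 5 1]
Step 11: demand=5,sold=1 ship[1->2]=1 ship[0->1]=1 prod=4 -> [40 5 1]
Step 12: demand=5,sold=1 ship[1->2]=1 ship[0->1]=1 prod=4 -> [43 5 1]
First stockout at step 4

4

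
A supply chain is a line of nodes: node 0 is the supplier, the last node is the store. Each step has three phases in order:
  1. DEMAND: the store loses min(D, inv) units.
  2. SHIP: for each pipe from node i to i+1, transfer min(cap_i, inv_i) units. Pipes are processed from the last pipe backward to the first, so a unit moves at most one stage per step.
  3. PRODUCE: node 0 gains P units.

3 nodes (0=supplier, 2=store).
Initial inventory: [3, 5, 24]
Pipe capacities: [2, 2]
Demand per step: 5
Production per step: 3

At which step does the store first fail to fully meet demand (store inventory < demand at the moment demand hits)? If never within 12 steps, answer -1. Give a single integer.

Step 1: demand=5,sold=5 ship[1->2]=2 ship[0->1]=2 prod=3 -> [4 5 21]
Step 2: demand=5,sold=5 ship[1->2]=2 ship[0->1]=2 prod=3 -> [5 5 18]
Step 3: demand=5,sold=5 ship[1->2]=2 ship[0->1]=2 prod=3 -> [6 5 15]
Step 4: demand=5,sold=5 ship[1->2]=2 ship[0->1]=2 prod=3 -> [7 5 12]
Step 5: demand=5,sold=5 ship[1->2]=2 ship[0->1]=2 prod=3 -> [8 5 9]
Step 6: demand=5,sold=5 ship[1->2]=2 ship[0->1]=2 prod=3 -> [9 5 6]
Step 7: demand=5,sold=5 ship[1->2]=2 ship[0->1]=2 prod=3 -> [10 5 3]
Step 8: demand=5,sold=3 ship[1->2]=2 ship[0->1]=2 prod=3 -> [11 5 2]
Step 9: demand=5,sold=2 ship[1->2]=2 ship[0->1]=2 prod=3 -> [12 5 2]
Step 10: demand=5,sold=2 ship[1->2]=2 ship[0->1]=2 prod=3 -> [13 5 2]
Step 11: demand=5,sold=2 ship[1->2]=2 ship[0->1]=2 prod=3 -> [14 5 2]
Step 12: demand=5,sold=2 ship[1->2]=2 ship[0->1]=2 prod=3 -> [15 5 2]
First stockout at step 8

8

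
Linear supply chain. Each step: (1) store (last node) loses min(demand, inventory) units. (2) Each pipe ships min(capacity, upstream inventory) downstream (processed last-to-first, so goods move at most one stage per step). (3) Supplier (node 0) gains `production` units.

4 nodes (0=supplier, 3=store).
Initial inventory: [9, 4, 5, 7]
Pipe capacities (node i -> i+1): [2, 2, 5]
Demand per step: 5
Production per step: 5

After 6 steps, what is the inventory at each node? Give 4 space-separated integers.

Step 1: demand=5,sold=5 ship[2->3]=5 ship[1->2]=2 ship[0->1]=2 prod=5 -> inv=[12 4 2 7]
Step 2: demand=5,sold=5 ship[2->3]=2 ship[1->2]=2 ship[0->1]=2 prod=5 -> inv=[15 4 2 4]
Step 3: demand=5,sold=4 ship[2->3]=2 ship[1->2]=2 ship[0->1]=2 prod=5 -> inv=[18 4 2 2]
Step 4: demand=5,sold=2 ship[2->3]=2 ship[1->2]=2 ship[0->1]=2 prod=5 -> inv=[21 4 2 2]
Step 5: demand=5,sold=2 ship[2->3]=2 ship[1->2]=2 ship[0->1]=2 prod=5 -> inv=[24 4 2 2]
Step 6: demand=5,sold=2 ship[2->3]=2 ship[1->2]=2 ship[0->1]=2 prod=5 -> inv=[27 4 2 2]

27 4 2 2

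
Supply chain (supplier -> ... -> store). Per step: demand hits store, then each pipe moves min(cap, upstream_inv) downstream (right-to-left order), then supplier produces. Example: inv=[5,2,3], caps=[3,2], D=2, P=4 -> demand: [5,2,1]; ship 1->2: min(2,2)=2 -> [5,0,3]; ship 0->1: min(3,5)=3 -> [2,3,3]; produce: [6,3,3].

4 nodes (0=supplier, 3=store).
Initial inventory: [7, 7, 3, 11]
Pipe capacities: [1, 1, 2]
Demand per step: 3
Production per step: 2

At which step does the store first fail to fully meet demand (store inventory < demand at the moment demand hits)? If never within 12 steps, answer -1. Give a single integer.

Step 1: demand=3,sold=3 ship[2->3]=2 ship[1->2]=1 ship[0->1]=1 prod=2 -> [8 7 2 10]
Step 2: demand=3,sold=3 ship[2->3]=2 ship[1->2]=1 ship[0->1]=1 prod=2 -> [9 7 1 9]
Step 3: demand=3,sold=3 ship[2->3]=1 ship[1->2]=1 ship[0->1]=1 prod=2 -> [10 7 1 7]
Step 4: demand=3,sold=3 ship[2->3]=1 ship[1->2]=1 ship[0->1]=1 prod=2 -> [11 7 1 5]
Step 5: demand=3,sold=3 ship[2->3]=1 ship[1->2]=1 ship[0->1]=1 prod=2 -> [12 7 1 3]
Step 6: demand=3,sold=3 ship[2->3]=1 ship[1->2]=1 ship[0->1]=1 prod=2 -> [13 7 1 1]
Step 7: demand=3,sold=1 ship[2->3]=1 ship[1->2]=1 ship[0->1]=1 prod=2 -> [14 7 1 1]
Step 8: demand=3,sold=1 ship[2->3]=1 ship[1->2]=1 ship[0->1]=1 prod=2 -> [15 7 1 1]
Step 9: demand=3,sold=1 ship[2->3]=1 ship[1->2]=1 ship[0->1]=1 prod=2 -> [16 7 1 1]
Step 10: demand=3,sold=1 ship[2->3]=1 ship[1->2]=1 ship[0->1]=1 prod=2 -> [17 7 1 1]
Step 11: demand=3,sold=1 ship[2->3]=1 ship[1->2]=1 ship[0->1]=1 prod=2 -> [18 7 1 1]
Step 12: demand=3,sold=1 ship[2->3]=1 ship[1->2]=1 ship[0->1]=1 prod=2 -> [19 7 1 1]
First stockout at step 7

7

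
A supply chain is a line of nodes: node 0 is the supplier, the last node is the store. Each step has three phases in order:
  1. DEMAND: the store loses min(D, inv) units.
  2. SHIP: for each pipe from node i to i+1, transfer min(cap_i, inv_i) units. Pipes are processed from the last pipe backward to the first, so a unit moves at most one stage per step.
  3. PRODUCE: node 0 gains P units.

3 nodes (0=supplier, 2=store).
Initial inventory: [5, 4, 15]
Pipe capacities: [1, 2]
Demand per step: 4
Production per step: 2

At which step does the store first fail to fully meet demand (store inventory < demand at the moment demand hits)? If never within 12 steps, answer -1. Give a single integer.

Step 1: demand=4,sold=4 ship[1->2]=2 ship[0->1]=1 prod=2 -> [6 3 13]
Step 2: demand=4,sold=4 ship[1->2]=2 ship[0->1]=1 prod=2 -> [7 2 11]
Step 3: demand=4,sold=4 ship[1->2]=2 ship[0->1]=1 prod=2 -> [8 1 9]
Step 4: demand=4,sold=4 ship[1->2]=1 ship[0->1]=1 prod=2 -> [9 1 6]
Step 5: demand=4,sold=4 ship[1->2]=1 ship[0->1]=1 prod=2 -> [10 1 3]
Step 6: demand=4,sold=3 ship[1->2]=1 ship[0->1]=1 prod=2 -> [11 1 1]
Step 7: demand=4,sold=1 ship[1->2]=1 ship[0->1]=1 prod=2 -> [12 1 1]
Step 8: demand=4,sold=1 ship[1->2]=1 ship[0->1]=1 prod=2 -> [13 1 1]
Step 9: demand=4,sold=1 ship[1->2]=1 ship[0->1]=1 prod=2 -> [14 1 1]
Step 10: demand=4,sold=1 ship[1->2]=1 ship[0->1]=1 prod=2 -> [15 1 1]
Step 11: demand=4,sold=1 ship[1->2]=1 ship[0->1]=1 prod=2 -> [16 1 1]
Step 12: demand=4,sold=1 ship[1->2]=1 ship[0->1]=1 prod=2 -> [17 1 1]
First stockout at step 6

6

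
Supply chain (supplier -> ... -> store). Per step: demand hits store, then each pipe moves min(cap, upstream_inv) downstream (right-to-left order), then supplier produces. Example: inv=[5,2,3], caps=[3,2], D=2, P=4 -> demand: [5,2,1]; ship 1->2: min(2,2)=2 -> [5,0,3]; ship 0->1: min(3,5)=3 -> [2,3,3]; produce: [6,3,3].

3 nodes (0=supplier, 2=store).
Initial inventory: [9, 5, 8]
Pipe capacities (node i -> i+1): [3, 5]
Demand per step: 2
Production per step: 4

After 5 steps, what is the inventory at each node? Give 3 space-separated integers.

Step 1: demand=2,sold=2 ship[1->2]=5 ship[0->1]=3 prod=4 -> inv=[10 3 11]
Step 2: demand=2,sold=2 ship[1->2]=3 ship[0->1]=3 prod=4 -> inv=[11 3 12]
Step 3: demand=2,sold=2 ship[1->2]=3 ship[0->1]=3 prod=4 -> inv=[12 3 13]
Step 4: demand=2,sold=2 ship[1->2]=3 ship[0->1]=3 prod=4 -> inv=[13 3 14]
Step 5: demand=2,sold=2 ship[1->2]=3 ship[0->1]=3 prod=4 -> inv=[14 3 15]

14 3 15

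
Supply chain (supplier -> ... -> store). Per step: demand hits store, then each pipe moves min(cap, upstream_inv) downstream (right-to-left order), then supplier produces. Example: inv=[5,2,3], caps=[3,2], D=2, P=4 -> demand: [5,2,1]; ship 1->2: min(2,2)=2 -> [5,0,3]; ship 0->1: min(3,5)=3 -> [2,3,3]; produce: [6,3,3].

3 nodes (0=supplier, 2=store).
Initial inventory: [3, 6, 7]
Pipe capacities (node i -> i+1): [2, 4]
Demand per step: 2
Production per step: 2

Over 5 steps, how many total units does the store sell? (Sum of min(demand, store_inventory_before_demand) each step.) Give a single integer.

Step 1: sold=2 (running total=2) -> [3 4 9]
Step 2: sold=2 (running total=4) -> [3 2 11]
Step 3: sold=2 (running total=6) -> [3 2 11]
Step 4: sold=2 (running total=8) -> [3 2 11]
Step 5: sold=2 (running total=10) -> [3 2 11]

Answer: 10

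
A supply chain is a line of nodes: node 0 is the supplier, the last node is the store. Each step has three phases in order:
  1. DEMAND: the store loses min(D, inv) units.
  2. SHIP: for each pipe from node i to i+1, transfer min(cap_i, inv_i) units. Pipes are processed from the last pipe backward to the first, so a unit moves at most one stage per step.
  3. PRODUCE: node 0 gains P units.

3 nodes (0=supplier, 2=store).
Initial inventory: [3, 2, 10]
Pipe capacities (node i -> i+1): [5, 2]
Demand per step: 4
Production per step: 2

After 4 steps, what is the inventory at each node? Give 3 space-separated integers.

Step 1: demand=4,sold=4 ship[1->2]=2 ship[0->1]=3 prod=2 -> inv=[2 3 8]
Step 2: demand=4,sold=4 ship[1->2]=2 ship[0->1]=2 prod=2 -> inv=[2 3 6]
Step 3: demand=4,sold=4 ship[1->2]=2 ship[0->1]=2 prod=2 -> inv=[2 3 4]
Step 4: demand=4,sold=4 ship[1->2]=2 ship[0->1]=2 prod=2 -> inv=[2 3 2]

2 3 2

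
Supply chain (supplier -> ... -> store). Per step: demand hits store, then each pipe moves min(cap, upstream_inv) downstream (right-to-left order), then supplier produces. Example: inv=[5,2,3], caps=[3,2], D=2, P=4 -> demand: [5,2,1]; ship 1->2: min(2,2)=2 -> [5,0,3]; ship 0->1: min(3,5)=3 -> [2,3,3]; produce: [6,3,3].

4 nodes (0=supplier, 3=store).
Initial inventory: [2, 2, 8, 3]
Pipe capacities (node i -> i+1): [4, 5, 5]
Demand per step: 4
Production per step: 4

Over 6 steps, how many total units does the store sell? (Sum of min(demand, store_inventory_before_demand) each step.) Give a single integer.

Step 1: sold=3 (running total=3) -> [4 2 5 5]
Step 2: sold=4 (running total=7) -> [4 4 2 6]
Step 3: sold=4 (running total=11) -> [4 4 4 4]
Step 4: sold=4 (running total=15) -> [4 4 4 4]
Step 5: sold=4 (running total=19) -> [4 4 4 4]
Step 6: sold=4 (running total=23) -> [4 4 4 4]

Answer: 23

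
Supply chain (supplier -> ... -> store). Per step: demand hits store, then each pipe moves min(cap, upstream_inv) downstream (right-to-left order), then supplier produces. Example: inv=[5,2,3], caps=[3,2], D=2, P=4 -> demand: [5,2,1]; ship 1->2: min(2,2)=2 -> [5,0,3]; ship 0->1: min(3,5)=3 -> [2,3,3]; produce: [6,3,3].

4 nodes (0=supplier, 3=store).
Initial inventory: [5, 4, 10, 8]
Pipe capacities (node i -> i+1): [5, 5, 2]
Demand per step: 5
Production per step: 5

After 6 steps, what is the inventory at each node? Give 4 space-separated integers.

Step 1: demand=5,sold=5 ship[2->3]=2 ship[1->2]=4 ship[0->1]=5 prod=5 -> inv=[5 5 12 5]
Step 2: demand=5,sold=5 ship[2->3]=2 ship[1->2]=5 ship[0->1]=5 prod=5 -> inv=[5 5 15 2]
Step 3: demand=5,sold=2 ship[2->3]=2 ship[1->2]=5 ship[0->1]=5 prod=5 -> inv=[5 5 18 2]
Step 4: demand=5,sold=2 ship[2->3]=2 ship[1->2]=5 ship[0->1]=5 prod=5 -> inv=[5 5 21 2]
Step 5: demand=5,sold=2 ship[2->3]=2 ship[1->2]=5 ship[0->1]=5 prod=5 -> inv=[5 5 24 2]
Step 6: demand=5,sold=2 ship[2->3]=2 ship[1->2]=5 ship[0->1]=5 prod=5 -> inv=[5 5 27 2]

5 5 27 2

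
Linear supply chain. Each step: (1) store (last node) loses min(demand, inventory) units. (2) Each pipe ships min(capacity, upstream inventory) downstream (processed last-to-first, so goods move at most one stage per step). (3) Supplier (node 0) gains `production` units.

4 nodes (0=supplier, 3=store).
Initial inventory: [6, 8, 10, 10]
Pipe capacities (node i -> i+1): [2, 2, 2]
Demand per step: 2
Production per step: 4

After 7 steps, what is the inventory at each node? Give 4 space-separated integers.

Step 1: demand=2,sold=2 ship[2->3]=2 ship[1->2]=2 ship[0->1]=2 prod=4 -> inv=[8 8 10 10]
Step 2: demand=2,sold=2 ship[2->3]=2 ship[1->2]=2 ship[0->1]=2 prod=4 -> inv=[10 8 10 10]
Step 3: demand=2,sold=2 ship[2->3]=2 ship[1->2]=2 ship[0->1]=2 prod=4 -> inv=[12 8 10 10]
Step 4: demand=2,sold=2 ship[2->3]=2 ship[1->2]=2 ship[0->1]=2 prod=4 -> inv=[14 8 10 10]
Step 5: demand=2,sold=2 ship[2->3]=2 ship[1->2]=2 ship[0->1]=2 prod=4 -> inv=[16 8 10 10]
Step 6: demand=2,sold=2 ship[2->3]=2 ship[1->2]=2 ship[0->1]=2 prod=4 -> inv=[18 8 10 10]
Step 7: demand=2,sold=2 ship[2->3]=2 ship[1->2]=2 ship[0->1]=2 prod=4 -> inv=[20 8 10 10]

20 8 10 10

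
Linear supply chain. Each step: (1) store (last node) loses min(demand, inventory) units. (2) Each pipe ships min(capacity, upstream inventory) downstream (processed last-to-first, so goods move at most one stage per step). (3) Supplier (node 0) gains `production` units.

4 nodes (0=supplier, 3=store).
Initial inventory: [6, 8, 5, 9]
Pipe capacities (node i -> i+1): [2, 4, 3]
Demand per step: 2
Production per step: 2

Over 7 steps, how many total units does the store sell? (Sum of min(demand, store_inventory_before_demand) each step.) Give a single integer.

Answer: 14

Derivation:
Step 1: sold=2 (running total=2) -> [6 6 6 10]
Step 2: sold=2 (running total=4) -> [6 4 7 11]
Step 3: sold=2 (running total=6) -> [6 2 8 12]
Step 4: sold=2 (running total=8) -> [6 2 7 13]
Step 5: sold=2 (running total=10) -> [6 2 6 14]
Step 6: sold=2 (running total=12) -> [6 2 5 15]
Step 7: sold=2 (running total=14) -> [6 2 4 16]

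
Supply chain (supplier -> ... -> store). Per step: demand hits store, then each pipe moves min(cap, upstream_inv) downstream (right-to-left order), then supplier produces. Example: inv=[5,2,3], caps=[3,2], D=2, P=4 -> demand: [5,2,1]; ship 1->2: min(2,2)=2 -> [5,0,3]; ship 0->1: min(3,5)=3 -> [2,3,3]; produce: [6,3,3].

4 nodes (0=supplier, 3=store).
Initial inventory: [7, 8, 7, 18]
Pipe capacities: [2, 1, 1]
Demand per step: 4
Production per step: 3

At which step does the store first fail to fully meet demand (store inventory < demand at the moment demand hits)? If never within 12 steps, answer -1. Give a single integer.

Step 1: demand=4,sold=4 ship[2->3]=1 ship[1->2]=1 ship[0->1]=2 prod=3 -> [8 9 7 15]
Step 2: demand=4,sold=4 ship[2->3]=1 ship[1->2]=1 ship[0->1]=2 prod=3 -> [9 10 7 12]
Step 3: demand=4,sold=4 ship[2->3]=1 ship[1->2]=1 ship[0->1]=2 prod=3 -> [10 11 7 9]
Step 4: demand=4,sold=4 ship[2->3]=1 ship[1->2]=1 ship[0->1]=2 prod=3 -> [11 12 7 6]
Step 5: demand=4,sold=4 ship[2->3]=1 ship[1->2]=1 ship[0->1]=2 prod=3 -> [12 13 7 3]
Step 6: demand=4,sold=3 ship[2->3]=1 ship[1->2]=1 ship[0->1]=2 prod=3 -> [13 14 7 1]
Step 7: demand=4,sold=1 ship[2->3]=1 ship[1->2]=1 ship[0->1]=2 prod=3 -> [14 15 7 1]
Step 8: demand=4,sold=1 ship[2->3]=1 ship[1->2]=1 ship[0->1]=2 prod=3 -> [15 16 7 1]
Step 9: demand=4,sold=1 ship[2->3]=1 ship[1->2]=1 ship[0->1]=2 prod=3 -> [16 17 7 1]
Step 10: demand=4,sold=1 ship[2->3]=1 ship[1->2]=1 ship[0->1]=2 prod=3 -> [17 18 7 1]
Step 11: demand=4,sold=1 ship[2->3]=1 ship[1->2]=1 ship[0->1]=2 prod=3 -> [18 19 7 1]
Step 12: demand=4,sold=1 ship[2->3]=1 ship[1->2]=1 ship[0->1]=2 prod=3 -> [19 20 7 1]
First stockout at step 6

6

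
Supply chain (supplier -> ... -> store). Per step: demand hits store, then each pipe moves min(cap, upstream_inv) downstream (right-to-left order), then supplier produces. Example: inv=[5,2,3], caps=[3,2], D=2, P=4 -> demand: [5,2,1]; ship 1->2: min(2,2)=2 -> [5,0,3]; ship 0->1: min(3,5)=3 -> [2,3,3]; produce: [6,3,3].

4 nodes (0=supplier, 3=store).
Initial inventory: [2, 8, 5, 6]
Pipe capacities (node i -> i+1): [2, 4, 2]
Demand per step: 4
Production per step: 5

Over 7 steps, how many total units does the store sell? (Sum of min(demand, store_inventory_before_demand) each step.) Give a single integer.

Answer: 18

Derivation:
Step 1: sold=4 (running total=4) -> [5 6 7 4]
Step 2: sold=4 (running total=8) -> [8 4 9 2]
Step 3: sold=2 (running total=10) -> [11 2 11 2]
Step 4: sold=2 (running total=12) -> [14 2 11 2]
Step 5: sold=2 (running total=14) -> [17 2 11 2]
Step 6: sold=2 (running total=16) -> [20 2 11 2]
Step 7: sold=2 (running total=18) -> [23 2 11 2]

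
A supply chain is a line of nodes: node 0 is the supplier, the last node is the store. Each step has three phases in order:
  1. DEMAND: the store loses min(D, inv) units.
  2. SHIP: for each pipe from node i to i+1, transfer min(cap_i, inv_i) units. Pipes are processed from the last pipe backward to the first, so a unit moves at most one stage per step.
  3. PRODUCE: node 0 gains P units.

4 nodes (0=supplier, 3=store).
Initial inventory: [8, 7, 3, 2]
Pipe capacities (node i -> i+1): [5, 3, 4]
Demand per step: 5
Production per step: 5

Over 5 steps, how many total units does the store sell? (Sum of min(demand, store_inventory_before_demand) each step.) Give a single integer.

Answer: 14

Derivation:
Step 1: sold=2 (running total=2) -> [8 9 3 3]
Step 2: sold=3 (running total=5) -> [8 11 3 3]
Step 3: sold=3 (running total=8) -> [8 13 3 3]
Step 4: sold=3 (running total=11) -> [8 15 3 3]
Step 5: sold=3 (running total=14) -> [8 17 3 3]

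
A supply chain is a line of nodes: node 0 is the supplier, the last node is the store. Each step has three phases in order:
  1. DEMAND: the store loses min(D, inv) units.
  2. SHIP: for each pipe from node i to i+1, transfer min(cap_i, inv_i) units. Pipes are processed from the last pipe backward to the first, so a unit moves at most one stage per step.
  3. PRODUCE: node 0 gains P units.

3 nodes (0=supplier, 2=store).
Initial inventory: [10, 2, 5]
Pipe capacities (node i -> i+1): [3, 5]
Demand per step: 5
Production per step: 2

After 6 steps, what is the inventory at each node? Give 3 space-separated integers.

Step 1: demand=5,sold=5 ship[1->2]=2 ship[0->1]=3 prod=2 -> inv=[9 3 2]
Step 2: demand=5,sold=2 ship[1->2]=3 ship[0->1]=3 prod=2 -> inv=[8 3 3]
Step 3: demand=5,sold=3 ship[1->2]=3 ship[0->1]=3 prod=2 -> inv=[7 3 3]
Step 4: demand=5,sold=3 ship[1->2]=3 ship[0->1]=3 prod=2 -> inv=[6 3 3]
Step 5: demand=5,sold=3 ship[1->2]=3 ship[0->1]=3 prod=2 -> inv=[5 3 3]
Step 6: demand=5,sold=3 ship[1->2]=3 ship[0->1]=3 prod=2 -> inv=[4 3 3]

4 3 3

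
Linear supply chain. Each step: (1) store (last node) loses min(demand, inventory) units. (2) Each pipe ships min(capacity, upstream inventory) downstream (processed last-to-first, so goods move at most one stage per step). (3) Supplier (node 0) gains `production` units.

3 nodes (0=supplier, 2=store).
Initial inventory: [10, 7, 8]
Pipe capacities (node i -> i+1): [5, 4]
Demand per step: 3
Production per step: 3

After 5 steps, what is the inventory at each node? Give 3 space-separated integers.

Step 1: demand=3,sold=3 ship[1->2]=4 ship[0->1]=5 prod=3 -> inv=[8 8 9]
Step 2: demand=3,sold=3 ship[1->2]=4 ship[0->1]=5 prod=3 -> inv=[6 9 10]
Step 3: demand=3,sold=3 ship[1->2]=4 ship[0->1]=5 prod=3 -> inv=[4 10 11]
Step 4: demand=3,sold=3 ship[1->2]=4 ship[0->1]=4 prod=3 -> inv=[3 10 12]
Step 5: demand=3,sold=3 ship[1->2]=4 ship[0->1]=3 prod=3 -> inv=[3 9 13]

3 9 13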